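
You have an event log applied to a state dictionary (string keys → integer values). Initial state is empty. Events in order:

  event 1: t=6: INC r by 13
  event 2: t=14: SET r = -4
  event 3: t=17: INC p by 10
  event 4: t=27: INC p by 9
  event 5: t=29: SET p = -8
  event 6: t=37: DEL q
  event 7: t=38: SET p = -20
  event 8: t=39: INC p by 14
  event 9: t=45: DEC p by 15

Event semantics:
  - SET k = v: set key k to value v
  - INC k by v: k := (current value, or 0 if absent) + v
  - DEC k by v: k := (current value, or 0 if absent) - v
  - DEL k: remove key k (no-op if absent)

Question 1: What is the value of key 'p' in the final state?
Answer: -21

Derivation:
Track key 'p' through all 9 events:
  event 1 (t=6: INC r by 13): p unchanged
  event 2 (t=14: SET r = -4): p unchanged
  event 3 (t=17: INC p by 10): p (absent) -> 10
  event 4 (t=27: INC p by 9): p 10 -> 19
  event 5 (t=29: SET p = -8): p 19 -> -8
  event 6 (t=37: DEL q): p unchanged
  event 7 (t=38: SET p = -20): p -8 -> -20
  event 8 (t=39: INC p by 14): p -20 -> -6
  event 9 (t=45: DEC p by 15): p -6 -> -21
Final: p = -21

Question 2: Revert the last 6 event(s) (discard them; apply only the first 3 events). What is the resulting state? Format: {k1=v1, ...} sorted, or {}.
Answer: {p=10, r=-4}

Derivation:
Keep first 3 events (discard last 6):
  after event 1 (t=6: INC r by 13): {r=13}
  after event 2 (t=14: SET r = -4): {r=-4}
  after event 3 (t=17: INC p by 10): {p=10, r=-4}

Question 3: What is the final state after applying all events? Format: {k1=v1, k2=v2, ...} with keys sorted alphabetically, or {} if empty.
  after event 1 (t=6: INC r by 13): {r=13}
  after event 2 (t=14: SET r = -4): {r=-4}
  after event 3 (t=17: INC p by 10): {p=10, r=-4}
  after event 4 (t=27: INC p by 9): {p=19, r=-4}
  after event 5 (t=29: SET p = -8): {p=-8, r=-4}
  after event 6 (t=37: DEL q): {p=-8, r=-4}
  after event 7 (t=38: SET p = -20): {p=-20, r=-4}
  after event 8 (t=39: INC p by 14): {p=-6, r=-4}
  after event 9 (t=45: DEC p by 15): {p=-21, r=-4}

Answer: {p=-21, r=-4}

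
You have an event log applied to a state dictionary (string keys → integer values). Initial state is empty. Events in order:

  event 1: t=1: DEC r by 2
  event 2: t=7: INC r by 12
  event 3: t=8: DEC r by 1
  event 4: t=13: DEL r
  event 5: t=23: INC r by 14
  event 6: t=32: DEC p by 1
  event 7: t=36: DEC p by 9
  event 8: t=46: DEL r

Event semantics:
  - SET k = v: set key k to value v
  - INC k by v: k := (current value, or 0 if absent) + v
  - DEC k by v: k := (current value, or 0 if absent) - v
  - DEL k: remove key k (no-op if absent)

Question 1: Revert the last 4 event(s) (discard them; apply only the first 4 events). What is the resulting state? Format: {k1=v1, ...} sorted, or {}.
Answer: {}

Derivation:
Keep first 4 events (discard last 4):
  after event 1 (t=1: DEC r by 2): {r=-2}
  after event 2 (t=7: INC r by 12): {r=10}
  after event 3 (t=8: DEC r by 1): {r=9}
  after event 4 (t=13: DEL r): {}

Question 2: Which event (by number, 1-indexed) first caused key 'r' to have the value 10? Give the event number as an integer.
Looking for first event where r becomes 10:
  event 1: r = -2
  event 2: r -2 -> 10  <-- first match

Answer: 2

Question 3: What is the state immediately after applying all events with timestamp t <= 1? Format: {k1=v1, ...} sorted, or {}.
Apply events with t <= 1 (1 events):
  after event 1 (t=1: DEC r by 2): {r=-2}

Answer: {r=-2}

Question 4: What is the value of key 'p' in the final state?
Answer: -10

Derivation:
Track key 'p' through all 8 events:
  event 1 (t=1: DEC r by 2): p unchanged
  event 2 (t=7: INC r by 12): p unchanged
  event 3 (t=8: DEC r by 1): p unchanged
  event 4 (t=13: DEL r): p unchanged
  event 5 (t=23: INC r by 14): p unchanged
  event 6 (t=32: DEC p by 1): p (absent) -> -1
  event 7 (t=36: DEC p by 9): p -1 -> -10
  event 8 (t=46: DEL r): p unchanged
Final: p = -10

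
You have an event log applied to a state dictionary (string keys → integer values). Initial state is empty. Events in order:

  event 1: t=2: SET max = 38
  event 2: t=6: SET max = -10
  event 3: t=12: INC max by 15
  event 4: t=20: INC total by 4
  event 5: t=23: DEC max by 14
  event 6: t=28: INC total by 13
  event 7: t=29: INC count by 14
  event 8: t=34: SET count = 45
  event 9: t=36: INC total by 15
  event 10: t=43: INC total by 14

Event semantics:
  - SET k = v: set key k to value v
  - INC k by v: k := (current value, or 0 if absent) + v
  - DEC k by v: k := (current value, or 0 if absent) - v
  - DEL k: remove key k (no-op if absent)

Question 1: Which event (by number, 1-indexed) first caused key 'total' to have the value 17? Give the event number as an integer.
Looking for first event where total becomes 17:
  event 4: total = 4
  event 5: total = 4
  event 6: total 4 -> 17  <-- first match

Answer: 6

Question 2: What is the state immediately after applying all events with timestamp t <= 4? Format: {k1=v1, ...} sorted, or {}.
Apply events with t <= 4 (1 events):
  after event 1 (t=2: SET max = 38): {max=38}

Answer: {max=38}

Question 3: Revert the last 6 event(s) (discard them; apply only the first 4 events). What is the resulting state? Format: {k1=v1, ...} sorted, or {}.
Answer: {max=5, total=4}

Derivation:
Keep first 4 events (discard last 6):
  after event 1 (t=2: SET max = 38): {max=38}
  after event 2 (t=6: SET max = -10): {max=-10}
  after event 3 (t=12: INC max by 15): {max=5}
  after event 4 (t=20: INC total by 4): {max=5, total=4}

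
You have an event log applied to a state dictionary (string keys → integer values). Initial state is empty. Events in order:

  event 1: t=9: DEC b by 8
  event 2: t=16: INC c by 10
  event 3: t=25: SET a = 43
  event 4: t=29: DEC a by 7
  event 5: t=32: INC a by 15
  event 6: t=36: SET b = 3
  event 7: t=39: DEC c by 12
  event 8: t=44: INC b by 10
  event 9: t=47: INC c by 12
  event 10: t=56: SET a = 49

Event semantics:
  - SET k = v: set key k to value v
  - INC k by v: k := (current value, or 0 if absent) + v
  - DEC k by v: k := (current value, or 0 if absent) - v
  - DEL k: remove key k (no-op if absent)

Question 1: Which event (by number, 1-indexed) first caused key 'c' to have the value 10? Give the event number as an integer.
Looking for first event where c becomes 10:
  event 2: c (absent) -> 10  <-- first match

Answer: 2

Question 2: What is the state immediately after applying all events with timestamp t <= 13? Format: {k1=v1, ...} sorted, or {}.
Answer: {b=-8}

Derivation:
Apply events with t <= 13 (1 events):
  after event 1 (t=9: DEC b by 8): {b=-8}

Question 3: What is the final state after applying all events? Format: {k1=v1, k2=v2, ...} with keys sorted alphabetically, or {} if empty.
  after event 1 (t=9: DEC b by 8): {b=-8}
  after event 2 (t=16: INC c by 10): {b=-8, c=10}
  after event 3 (t=25: SET a = 43): {a=43, b=-8, c=10}
  after event 4 (t=29: DEC a by 7): {a=36, b=-8, c=10}
  after event 5 (t=32: INC a by 15): {a=51, b=-8, c=10}
  after event 6 (t=36: SET b = 3): {a=51, b=3, c=10}
  after event 7 (t=39: DEC c by 12): {a=51, b=3, c=-2}
  after event 8 (t=44: INC b by 10): {a=51, b=13, c=-2}
  after event 9 (t=47: INC c by 12): {a=51, b=13, c=10}
  after event 10 (t=56: SET a = 49): {a=49, b=13, c=10}

Answer: {a=49, b=13, c=10}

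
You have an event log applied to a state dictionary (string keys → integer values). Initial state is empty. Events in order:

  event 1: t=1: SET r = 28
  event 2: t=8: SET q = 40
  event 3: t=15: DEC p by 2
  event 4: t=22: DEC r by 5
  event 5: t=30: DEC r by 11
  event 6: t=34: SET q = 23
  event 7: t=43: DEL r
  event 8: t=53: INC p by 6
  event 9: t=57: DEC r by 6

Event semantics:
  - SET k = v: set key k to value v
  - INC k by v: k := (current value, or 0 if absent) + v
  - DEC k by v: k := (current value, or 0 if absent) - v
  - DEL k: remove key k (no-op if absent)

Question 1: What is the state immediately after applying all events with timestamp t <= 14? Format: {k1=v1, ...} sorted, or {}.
Answer: {q=40, r=28}

Derivation:
Apply events with t <= 14 (2 events):
  after event 1 (t=1: SET r = 28): {r=28}
  after event 2 (t=8: SET q = 40): {q=40, r=28}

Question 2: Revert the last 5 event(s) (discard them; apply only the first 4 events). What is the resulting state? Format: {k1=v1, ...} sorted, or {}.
Answer: {p=-2, q=40, r=23}

Derivation:
Keep first 4 events (discard last 5):
  after event 1 (t=1: SET r = 28): {r=28}
  after event 2 (t=8: SET q = 40): {q=40, r=28}
  after event 3 (t=15: DEC p by 2): {p=-2, q=40, r=28}
  after event 4 (t=22: DEC r by 5): {p=-2, q=40, r=23}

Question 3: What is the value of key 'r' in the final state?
Track key 'r' through all 9 events:
  event 1 (t=1: SET r = 28): r (absent) -> 28
  event 2 (t=8: SET q = 40): r unchanged
  event 3 (t=15: DEC p by 2): r unchanged
  event 4 (t=22: DEC r by 5): r 28 -> 23
  event 5 (t=30: DEC r by 11): r 23 -> 12
  event 6 (t=34: SET q = 23): r unchanged
  event 7 (t=43: DEL r): r 12 -> (absent)
  event 8 (t=53: INC p by 6): r unchanged
  event 9 (t=57: DEC r by 6): r (absent) -> -6
Final: r = -6

Answer: -6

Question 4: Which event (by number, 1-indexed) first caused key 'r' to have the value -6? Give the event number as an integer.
Answer: 9

Derivation:
Looking for first event where r becomes -6:
  event 1: r = 28
  event 2: r = 28
  event 3: r = 28
  event 4: r = 23
  event 5: r = 12
  event 6: r = 12
  event 7: r = (absent)
  event 9: r (absent) -> -6  <-- first match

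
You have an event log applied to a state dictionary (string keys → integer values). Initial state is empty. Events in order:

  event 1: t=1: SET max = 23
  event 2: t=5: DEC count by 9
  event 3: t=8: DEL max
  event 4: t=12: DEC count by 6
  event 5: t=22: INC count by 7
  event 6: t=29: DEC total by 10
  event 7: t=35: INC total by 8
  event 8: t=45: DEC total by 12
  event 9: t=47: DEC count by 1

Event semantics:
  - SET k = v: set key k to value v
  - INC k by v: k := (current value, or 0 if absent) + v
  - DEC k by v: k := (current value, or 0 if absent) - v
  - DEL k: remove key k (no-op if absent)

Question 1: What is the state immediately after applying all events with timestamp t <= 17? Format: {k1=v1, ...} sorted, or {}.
Apply events with t <= 17 (4 events):
  after event 1 (t=1: SET max = 23): {max=23}
  after event 2 (t=5: DEC count by 9): {count=-9, max=23}
  after event 3 (t=8: DEL max): {count=-9}
  after event 4 (t=12: DEC count by 6): {count=-15}

Answer: {count=-15}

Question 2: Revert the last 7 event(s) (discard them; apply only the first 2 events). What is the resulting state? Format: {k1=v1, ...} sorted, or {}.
Answer: {count=-9, max=23}

Derivation:
Keep first 2 events (discard last 7):
  after event 1 (t=1: SET max = 23): {max=23}
  after event 2 (t=5: DEC count by 9): {count=-9, max=23}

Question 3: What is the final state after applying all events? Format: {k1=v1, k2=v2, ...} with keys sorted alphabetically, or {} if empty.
Answer: {count=-9, total=-14}

Derivation:
  after event 1 (t=1: SET max = 23): {max=23}
  after event 2 (t=5: DEC count by 9): {count=-9, max=23}
  after event 3 (t=8: DEL max): {count=-9}
  after event 4 (t=12: DEC count by 6): {count=-15}
  after event 5 (t=22: INC count by 7): {count=-8}
  after event 6 (t=29: DEC total by 10): {count=-8, total=-10}
  after event 7 (t=35: INC total by 8): {count=-8, total=-2}
  after event 8 (t=45: DEC total by 12): {count=-8, total=-14}
  after event 9 (t=47: DEC count by 1): {count=-9, total=-14}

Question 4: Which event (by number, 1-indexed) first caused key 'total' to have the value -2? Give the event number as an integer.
Looking for first event where total becomes -2:
  event 6: total = -10
  event 7: total -10 -> -2  <-- first match

Answer: 7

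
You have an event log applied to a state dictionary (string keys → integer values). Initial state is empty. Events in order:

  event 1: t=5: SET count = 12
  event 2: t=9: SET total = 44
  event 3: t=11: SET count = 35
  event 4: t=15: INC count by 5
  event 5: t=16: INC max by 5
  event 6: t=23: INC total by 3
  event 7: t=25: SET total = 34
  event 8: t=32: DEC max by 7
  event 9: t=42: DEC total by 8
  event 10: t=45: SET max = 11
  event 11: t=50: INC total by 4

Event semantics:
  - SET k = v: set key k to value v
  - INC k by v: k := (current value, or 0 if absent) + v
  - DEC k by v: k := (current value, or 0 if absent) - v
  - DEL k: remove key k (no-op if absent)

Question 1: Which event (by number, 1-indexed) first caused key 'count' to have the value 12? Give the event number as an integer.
Looking for first event where count becomes 12:
  event 1: count (absent) -> 12  <-- first match

Answer: 1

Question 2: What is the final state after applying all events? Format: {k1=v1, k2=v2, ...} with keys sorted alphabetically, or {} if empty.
  after event 1 (t=5: SET count = 12): {count=12}
  after event 2 (t=9: SET total = 44): {count=12, total=44}
  after event 3 (t=11: SET count = 35): {count=35, total=44}
  after event 4 (t=15: INC count by 5): {count=40, total=44}
  after event 5 (t=16: INC max by 5): {count=40, max=5, total=44}
  after event 6 (t=23: INC total by 3): {count=40, max=5, total=47}
  after event 7 (t=25: SET total = 34): {count=40, max=5, total=34}
  after event 8 (t=32: DEC max by 7): {count=40, max=-2, total=34}
  after event 9 (t=42: DEC total by 8): {count=40, max=-2, total=26}
  after event 10 (t=45: SET max = 11): {count=40, max=11, total=26}
  after event 11 (t=50: INC total by 4): {count=40, max=11, total=30}

Answer: {count=40, max=11, total=30}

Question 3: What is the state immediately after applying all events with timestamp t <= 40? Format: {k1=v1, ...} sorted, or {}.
Answer: {count=40, max=-2, total=34}

Derivation:
Apply events with t <= 40 (8 events):
  after event 1 (t=5: SET count = 12): {count=12}
  after event 2 (t=9: SET total = 44): {count=12, total=44}
  after event 3 (t=11: SET count = 35): {count=35, total=44}
  after event 4 (t=15: INC count by 5): {count=40, total=44}
  after event 5 (t=16: INC max by 5): {count=40, max=5, total=44}
  after event 6 (t=23: INC total by 3): {count=40, max=5, total=47}
  after event 7 (t=25: SET total = 34): {count=40, max=5, total=34}
  after event 8 (t=32: DEC max by 7): {count=40, max=-2, total=34}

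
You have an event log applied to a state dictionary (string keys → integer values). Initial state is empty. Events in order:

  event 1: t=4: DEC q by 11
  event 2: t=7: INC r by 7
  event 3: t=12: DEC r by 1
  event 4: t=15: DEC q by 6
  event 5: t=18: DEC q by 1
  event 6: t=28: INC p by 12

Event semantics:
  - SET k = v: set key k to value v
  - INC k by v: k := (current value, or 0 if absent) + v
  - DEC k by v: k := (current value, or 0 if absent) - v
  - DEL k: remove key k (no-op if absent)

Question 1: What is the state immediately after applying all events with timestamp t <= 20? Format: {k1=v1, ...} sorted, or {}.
Apply events with t <= 20 (5 events):
  after event 1 (t=4: DEC q by 11): {q=-11}
  after event 2 (t=7: INC r by 7): {q=-11, r=7}
  after event 3 (t=12: DEC r by 1): {q=-11, r=6}
  after event 4 (t=15: DEC q by 6): {q=-17, r=6}
  after event 5 (t=18: DEC q by 1): {q=-18, r=6}

Answer: {q=-18, r=6}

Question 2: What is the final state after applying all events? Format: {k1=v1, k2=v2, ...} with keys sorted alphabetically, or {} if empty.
Answer: {p=12, q=-18, r=6}

Derivation:
  after event 1 (t=4: DEC q by 11): {q=-11}
  after event 2 (t=7: INC r by 7): {q=-11, r=7}
  after event 3 (t=12: DEC r by 1): {q=-11, r=6}
  after event 4 (t=15: DEC q by 6): {q=-17, r=6}
  after event 5 (t=18: DEC q by 1): {q=-18, r=6}
  after event 6 (t=28: INC p by 12): {p=12, q=-18, r=6}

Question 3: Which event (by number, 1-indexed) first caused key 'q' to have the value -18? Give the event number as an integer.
Looking for first event where q becomes -18:
  event 1: q = -11
  event 2: q = -11
  event 3: q = -11
  event 4: q = -17
  event 5: q -17 -> -18  <-- first match

Answer: 5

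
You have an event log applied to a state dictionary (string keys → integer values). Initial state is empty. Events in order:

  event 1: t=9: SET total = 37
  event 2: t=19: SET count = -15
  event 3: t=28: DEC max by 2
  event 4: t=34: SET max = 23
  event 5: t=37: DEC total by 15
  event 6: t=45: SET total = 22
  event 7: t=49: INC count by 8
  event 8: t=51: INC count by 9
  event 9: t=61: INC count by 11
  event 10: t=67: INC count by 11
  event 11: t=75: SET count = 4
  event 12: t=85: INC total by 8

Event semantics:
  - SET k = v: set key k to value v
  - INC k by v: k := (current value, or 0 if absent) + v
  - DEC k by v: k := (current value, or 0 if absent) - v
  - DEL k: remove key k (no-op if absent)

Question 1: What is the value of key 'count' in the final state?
Answer: 4

Derivation:
Track key 'count' through all 12 events:
  event 1 (t=9: SET total = 37): count unchanged
  event 2 (t=19: SET count = -15): count (absent) -> -15
  event 3 (t=28: DEC max by 2): count unchanged
  event 4 (t=34: SET max = 23): count unchanged
  event 5 (t=37: DEC total by 15): count unchanged
  event 6 (t=45: SET total = 22): count unchanged
  event 7 (t=49: INC count by 8): count -15 -> -7
  event 8 (t=51: INC count by 9): count -7 -> 2
  event 9 (t=61: INC count by 11): count 2 -> 13
  event 10 (t=67: INC count by 11): count 13 -> 24
  event 11 (t=75: SET count = 4): count 24 -> 4
  event 12 (t=85: INC total by 8): count unchanged
Final: count = 4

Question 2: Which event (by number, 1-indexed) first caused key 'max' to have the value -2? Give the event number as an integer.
Answer: 3

Derivation:
Looking for first event where max becomes -2:
  event 3: max (absent) -> -2  <-- first match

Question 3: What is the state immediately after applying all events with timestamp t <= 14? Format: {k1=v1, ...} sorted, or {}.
Apply events with t <= 14 (1 events):
  after event 1 (t=9: SET total = 37): {total=37}

Answer: {total=37}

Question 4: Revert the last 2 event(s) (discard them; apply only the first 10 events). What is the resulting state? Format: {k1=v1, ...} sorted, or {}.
Answer: {count=24, max=23, total=22}

Derivation:
Keep first 10 events (discard last 2):
  after event 1 (t=9: SET total = 37): {total=37}
  after event 2 (t=19: SET count = -15): {count=-15, total=37}
  after event 3 (t=28: DEC max by 2): {count=-15, max=-2, total=37}
  after event 4 (t=34: SET max = 23): {count=-15, max=23, total=37}
  after event 5 (t=37: DEC total by 15): {count=-15, max=23, total=22}
  after event 6 (t=45: SET total = 22): {count=-15, max=23, total=22}
  after event 7 (t=49: INC count by 8): {count=-7, max=23, total=22}
  after event 8 (t=51: INC count by 9): {count=2, max=23, total=22}
  after event 9 (t=61: INC count by 11): {count=13, max=23, total=22}
  after event 10 (t=67: INC count by 11): {count=24, max=23, total=22}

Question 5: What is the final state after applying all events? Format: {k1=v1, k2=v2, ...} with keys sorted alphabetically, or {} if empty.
Answer: {count=4, max=23, total=30}

Derivation:
  after event 1 (t=9: SET total = 37): {total=37}
  after event 2 (t=19: SET count = -15): {count=-15, total=37}
  after event 3 (t=28: DEC max by 2): {count=-15, max=-2, total=37}
  after event 4 (t=34: SET max = 23): {count=-15, max=23, total=37}
  after event 5 (t=37: DEC total by 15): {count=-15, max=23, total=22}
  after event 6 (t=45: SET total = 22): {count=-15, max=23, total=22}
  after event 7 (t=49: INC count by 8): {count=-7, max=23, total=22}
  after event 8 (t=51: INC count by 9): {count=2, max=23, total=22}
  after event 9 (t=61: INC count by 11): {count=13, max=23, total=22}
  after event 10 (t=67: INC count by 11): {count=24, max=23, total=22}
  after event 11 (t=75: SET count = 4): {count=4, max=23, total=22}
  after event 12 (t=85: INC total by 8): {count=4, max=23, total=30}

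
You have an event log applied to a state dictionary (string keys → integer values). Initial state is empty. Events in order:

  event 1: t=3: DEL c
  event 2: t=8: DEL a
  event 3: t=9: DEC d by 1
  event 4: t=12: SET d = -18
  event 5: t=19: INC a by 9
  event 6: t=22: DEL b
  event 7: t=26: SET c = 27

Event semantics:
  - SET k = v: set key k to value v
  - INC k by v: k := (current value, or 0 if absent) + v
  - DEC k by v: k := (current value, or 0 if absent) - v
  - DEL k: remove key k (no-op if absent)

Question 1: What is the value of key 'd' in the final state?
Answer: -18

Derivation:
Track key 'd' through all 7 events:
  event 1 (t=3: DEL c): d unchanged
  event 2 (t=8: DEL a): d unchanged
  event 3 (t=9: DEC d by 1): d (absent) -> -1
  event 4 (t=12: SET d = -18): d -1 -> -18
  event 5 (t=19: INC a by 9): d unchanged
  event 6 (t=22: DEL b): d unchanged
  event 7 (t=26: SET c = 27): d unchanged
Final: d = -18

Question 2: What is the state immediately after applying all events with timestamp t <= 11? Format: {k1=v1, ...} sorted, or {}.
Apply events with t <= 11 (3 events):
  after event 1 (t=3: DEL c): {}
  after event 2 (t=8: DEL a): {}
  after event 3 (t=9: DEC d by 1): {d=-1}

Answer: {d=-1}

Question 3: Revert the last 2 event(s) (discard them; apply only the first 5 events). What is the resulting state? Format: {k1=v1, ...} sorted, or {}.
Answer: {a=9, d=-18}

Derivation:
Keep first 5 events (discard last 2):
  after event 1 (t=3: DEL c): {}
  after event 2 (t=8: DEL a): {}
  after event 3 (t=9: DEC d by 1): {d=-1}
  after event 4 (t=12: SET d = -18): {d=-18}
  after event 5 (t=19: INC a by 9): {a=9, d=-18}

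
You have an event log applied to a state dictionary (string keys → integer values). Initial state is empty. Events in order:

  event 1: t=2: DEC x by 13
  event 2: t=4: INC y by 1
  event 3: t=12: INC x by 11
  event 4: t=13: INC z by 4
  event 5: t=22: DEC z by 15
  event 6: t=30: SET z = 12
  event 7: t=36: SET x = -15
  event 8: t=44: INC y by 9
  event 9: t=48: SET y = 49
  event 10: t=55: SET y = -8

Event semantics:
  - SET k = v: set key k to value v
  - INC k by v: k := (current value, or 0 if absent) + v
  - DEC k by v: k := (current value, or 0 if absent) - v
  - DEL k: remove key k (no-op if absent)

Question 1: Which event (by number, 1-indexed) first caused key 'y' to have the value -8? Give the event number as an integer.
Answer: 10

Derivation:
Looking for first event where y becomes -8:
  event 2: y = 1
  event 3: y = 1
  event 4: y = 1
  event 5: y = 1
  event 6: y = 1
  event 7: y = 1
  event 8: y = 10
  event 9: y = 49
  event 10: y 49 -> -8  <-- first match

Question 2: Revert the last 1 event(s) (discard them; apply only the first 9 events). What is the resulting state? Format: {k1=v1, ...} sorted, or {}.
Keep first 9 events (discard last 1):
  after event 1 (t=2: DEC x by 13): {x=-13}
  after event 2 (t=4: INC y by 1): {x=-13, y=1}
  after event 3 (t=12: INC x by 11): {x=-2, y=1}
  after event 4 (t=13: INC z by 4): {x=-2, y=1, z=4}
  after event 5 (t=22: DEC z by 15): {x=-2, y=1, z=-11}
  after event 6 (t=30: SET z = 12): {x=-2, y=1, z=12}
  after event 7 (t=36: SET x = -15): {x=-15, y=1, z=12}
  after event 8 (t=44: INC y by 9): {x=-15, y=10, z=12}
  after event 9 (t=48: SET y = 49): {x=-15, y=49, z=12}

Answer: {x=-15, y=49, z=12}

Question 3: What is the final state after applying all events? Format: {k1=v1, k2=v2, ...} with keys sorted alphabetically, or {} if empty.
  after event 1 (t=2: DEC x by 13): {x=-13}
  after event 2 (t=4: INC y by 1): {x=-13, y=1}
  after event 3 (t=12: INC x by 11): {x=-2, y=1}
  after event 4 (t=13: INC z by 4): {x=-2, y=1, z=4}
  after event 5 (t=22: DEC z by 15): {x=-2, y=1, z=-11}
  after event 6 (t=30: SET z = 12): {x=-2, y=1, z=12}
  after event 7 (t=36: SET x = -15): {x=-15, y=1, z=12}
  after event 8 (t=44: INC y by 9): {x=-15, y=10, z=12}
  after event 9 (t=48: SET y = 49): {x=-15, y=49, z=12}
  after event 10 (t=55: SET y = -8): {x=-15, y=-8, z=12}

Answer: {x=-15, y=-8, z=12}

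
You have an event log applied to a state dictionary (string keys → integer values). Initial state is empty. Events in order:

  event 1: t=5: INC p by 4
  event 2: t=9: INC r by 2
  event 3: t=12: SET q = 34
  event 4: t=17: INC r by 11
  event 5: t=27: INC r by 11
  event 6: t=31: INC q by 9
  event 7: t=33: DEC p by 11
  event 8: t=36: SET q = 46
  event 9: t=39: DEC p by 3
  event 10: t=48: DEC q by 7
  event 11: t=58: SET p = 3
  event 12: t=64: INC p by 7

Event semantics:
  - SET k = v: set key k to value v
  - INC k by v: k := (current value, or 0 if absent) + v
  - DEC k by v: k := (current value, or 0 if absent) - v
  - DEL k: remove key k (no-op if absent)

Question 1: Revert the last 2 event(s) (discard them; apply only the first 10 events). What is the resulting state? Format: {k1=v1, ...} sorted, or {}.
Answer: {p=-10, q=39, r=24}

Derivation:
Keep first 10 events (discard last 2):
  after event 1 (t=5: INC p by 4): {p=4}
  after event 2 (t=9: INC r by 2): {p=4, r=2}
  after event 3 (t=12: SET q = 34): {p=4, q=34, r=2}
  after event 4 (t=17: INC r by 11): {p=4, q=34, r=13}
  after event 5 (t=27: INC r by 11): {p=4, q=34, r=24}
  after event 6 (t=31: INC q by 9): {p=4, q=43, r=24}
  after event 7 (t=33: DEC p by 11): {p=-7, q=43, r=24}
  after event 8 (t=36: SET q = 46): {p=-7, q=46, r=24}
  after event 9 (t=39: DEC p by 3): {p=-10, q=46, r=24}
  after event 10 (t=48: DEC q by 7): {p=-10, q=39, r=24}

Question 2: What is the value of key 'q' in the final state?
Answer: 39

Derivation:
Track key 'q' through all 12 events:
  event 1 (t=5: INC p by 4): q unchanged
  event 2 (t=9: INC r by 2): q unchanged
  event 3 (t=12: SET q = 34): q (absent) -> 34
  event 4 (t=17: INC r by 11): q unchanged
  event 5 (t=27: INC r by 11): q unchanged
  event 6 (t=31: INC q by 9): q 34 -> 43
  event 7 (t=33: DEC p by 11): q unchanged
  event 8 (t=36: SET q = 46): q 43 -> 46
  event 9 (t=39: DEC p by 3): q unchanged
  event 10 (t=48: DEC q by 7): q 46 -> 39
  event 11 (t=58: SET p = 3): q unchanged
  event 12 (t=64: INC p by 7): q unchanged
Final: q = 39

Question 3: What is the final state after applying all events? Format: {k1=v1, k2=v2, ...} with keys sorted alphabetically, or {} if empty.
  after event 1 (t=5: INC p by 4): {p=4}
  after event 2 (t=9: INC r by 2): {p=4, r=2}
  after event 3 (t=12: SET q = 34): {p=4, q=34, r=2}
  after event 4 (t=17: INC r by 11): {p=4, q=34, r=13}
  after event 5 (t=27: INC r by 11): {p=4, q=34, r=24}
  after event 6 (t=31: INC q by 9): {p=4, q=43, r=24}
  after event 7 (t=33: DEC p by 11): {p=-7, q=43, r=24}
  after event 8 (t=36: SET q = 46): {p=-7, q=46, r=24}
  after event 9 (t=39: DEC p by 3): {p=-10, q=46, r=24}
  after event 10 (t=48: DEC q by 7): {p=-10, q=39, r=24}
  after event 11 (t=58: SET p = 3): {p=3, q=39, r=24}
  after event 12 (t=64: INC p by 7): {p=10, q=39, r=24}

Answer: {p=10, q=39, r=24}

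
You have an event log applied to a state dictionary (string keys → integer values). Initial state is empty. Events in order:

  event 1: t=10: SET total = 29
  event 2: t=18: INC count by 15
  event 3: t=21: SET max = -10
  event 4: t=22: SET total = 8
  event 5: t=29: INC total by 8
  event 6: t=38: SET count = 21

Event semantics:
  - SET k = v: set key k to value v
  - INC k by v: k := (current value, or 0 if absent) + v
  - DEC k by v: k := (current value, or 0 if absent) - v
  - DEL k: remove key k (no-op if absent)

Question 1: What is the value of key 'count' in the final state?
Answer: 21

Derivation:
Track key 'count' through all 6 events:
  event 1 (t=10: SET total = 29): count unchanged
  event 2 (t=18: INC count by 15): count (absent) -> 15
  event 3 (t=21: SET max = -10): count unchanged
  event 4 (t=22: SET total = 8): count unchanged
  event 5 (t=29: INC total by 8): count unchanged
  event 6 (t=38: SET count = 21): count 15 -> 21
Final: count = 21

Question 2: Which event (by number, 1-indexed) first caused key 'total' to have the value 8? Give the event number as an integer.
Looking for first event where total becomes 8:
  event 1: total = 29
  event 2: total = 29
  event 3: total = 29
  event 4: total 29 -> 8  <-- first match

Answer: 4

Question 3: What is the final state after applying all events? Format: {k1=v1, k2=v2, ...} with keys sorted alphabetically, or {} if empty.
  after event 1 (t=10: SET total = 29): {total=29}
  after event 2 (t=18: INC count by 15): {count=15, total=29}
  after event 3 (t=21: SET max = -10): {count=15, max=-10, total=29}
  after event 4 (t=22: SET total = 8): {count=15, max=-10, total=8}
  after event 5 (t=29: INC total by 8): {count=15, max=-10, total=16}
  after event 6 (t=38: SET count = 21): {count=21, max=-10, total=16}

Answer: {count=21, max=-10, total=16}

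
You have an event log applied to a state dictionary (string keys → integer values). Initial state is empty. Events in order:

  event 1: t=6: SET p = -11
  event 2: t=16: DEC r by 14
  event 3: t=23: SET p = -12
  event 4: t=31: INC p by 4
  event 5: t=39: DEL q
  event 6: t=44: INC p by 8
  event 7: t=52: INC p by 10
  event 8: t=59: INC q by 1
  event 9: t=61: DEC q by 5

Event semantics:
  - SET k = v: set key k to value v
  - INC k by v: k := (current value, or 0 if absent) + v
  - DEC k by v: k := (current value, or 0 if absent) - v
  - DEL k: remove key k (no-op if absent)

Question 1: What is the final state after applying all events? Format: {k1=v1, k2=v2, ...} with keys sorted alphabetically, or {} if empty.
  after event 1 (t=6: SET p = -11): {p=-11}
  after event 2 (t=16: DEC r by 14): {p=-11, r=-14}
  after event 3 (t=23: SET p = -12): {p=-12, r=-14}
  after event 4 (t=31: INC p by 4): {p=-8, r=-14}
  after event 5 (t=39: DEL q): {p=-8, r=-14}
  after event 6 (t=44: INC p by 8): {p=0, r=-14}
  after event 7 (t=52: INC p by 10): {p=10, r=-14}
  after event 8 (t=59: INC q by 1): {p=10, q=1, r=-14}
  after event 9 (t=61: DEC q by 5): {p=10, q=-4, r=-14}

Answer: {p=10, q=-4, r=-14}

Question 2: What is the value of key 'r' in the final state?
Answer: -14

Derivation:
Track key 'r' through all 9 events:
  event 1 (t=6: SET p = -11): r unchanged
  event 2 (t=16: DEC r by 14): r (absent) -> -14
  event 3 (t=23: SET p = -12): r unchanged
  event 4 (t=31: INC p by 4): r unchanged
  event 5 (t=39: DEL q): r unchanged
  event 6 (t=44: INC p by 8): r unchanged
  event 7 (t=52: INC p by 10): r unchanged
  event 8 (t=59: INC q by 1): r unchanged
  event 9 (t=61: DEC q by 5): r unchanged
Final: r = -14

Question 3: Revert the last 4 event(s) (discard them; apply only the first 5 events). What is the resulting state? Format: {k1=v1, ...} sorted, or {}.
Answer: {p=-8, r=-14}

Derivation:
Keep first 5 events (discard last 4):
  after event 1 (t=6: SET p = -11): {p=-11}
  after event 2 (t=16: DEC r by 14): {p=-11, r=-14}
  after event 3 (t=23: SET p = -12): {p=-12, r=-14}
  after event 4 (t=31: INC p by 4): {p=-8, r=-14}
  after event 5 (t=39: DEL q): {p=-8, r=-14}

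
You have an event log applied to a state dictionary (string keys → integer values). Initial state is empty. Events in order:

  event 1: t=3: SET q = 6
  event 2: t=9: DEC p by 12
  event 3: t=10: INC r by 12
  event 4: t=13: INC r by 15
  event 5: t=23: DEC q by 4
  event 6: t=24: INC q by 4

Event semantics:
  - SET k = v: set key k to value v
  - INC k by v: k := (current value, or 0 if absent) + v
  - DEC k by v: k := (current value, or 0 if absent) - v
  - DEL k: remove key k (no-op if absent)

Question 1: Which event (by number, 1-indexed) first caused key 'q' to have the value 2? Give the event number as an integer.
Looking for first event where q becomes 2:
  event 1: q = 6
  event 2: q = 6
  event 3: q = 6
  event 4: q = 6
  event 5: q 6 -> 2  <-- first match

Answer: 5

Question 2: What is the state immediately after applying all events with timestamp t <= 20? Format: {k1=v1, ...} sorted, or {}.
Answer: {p=-12, q=6, r=27}

Derivation:
Apply events with t <= 20 (4 events):
  after event 1 (t=3: SET q = 6): {q=6}
  after event 2 (t=9: DEC p by 12): {p=-12, q=6}
  after event 3 (t=10: INC r by 12): {p=-12, q=6, r=12}
  after event 4 (t=13: INC r by 15): {p=-12, q=6, r=27}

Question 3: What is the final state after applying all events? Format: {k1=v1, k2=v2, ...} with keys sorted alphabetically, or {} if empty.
Answer: {p=-12, q=6, r=27}

Derivation:
  after event 1 (t=3: SET q = 6): {q=6}
  after event 2 (t=9: DEC p by 12): {p=-12, q=6}
  after event 3 (t=10: INC r by 12): {p=-12, q=6, r=12}
  after event 4 (t=13: INC r by 15): {p=-12, q=6, r=27}
  after event 5 (t=23: DEC q by 4): {p=-12, q=2, r=27}
  after event 6 (t=24: INC q by 4): {p=-12, q=6, r=27}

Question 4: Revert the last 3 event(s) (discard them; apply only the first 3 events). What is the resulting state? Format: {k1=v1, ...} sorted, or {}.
Keep first 3 events (discard last 3):
  after event 1 (t=3: SET q = 6): {q=6}
  after event 2 (t=9: DEC p by 12): {p=-12, q=6}
  after event 3 (t=10: INC r by 12): {p=-12, q=6, r=12}

Answer: {p=-12, q=6, r=12}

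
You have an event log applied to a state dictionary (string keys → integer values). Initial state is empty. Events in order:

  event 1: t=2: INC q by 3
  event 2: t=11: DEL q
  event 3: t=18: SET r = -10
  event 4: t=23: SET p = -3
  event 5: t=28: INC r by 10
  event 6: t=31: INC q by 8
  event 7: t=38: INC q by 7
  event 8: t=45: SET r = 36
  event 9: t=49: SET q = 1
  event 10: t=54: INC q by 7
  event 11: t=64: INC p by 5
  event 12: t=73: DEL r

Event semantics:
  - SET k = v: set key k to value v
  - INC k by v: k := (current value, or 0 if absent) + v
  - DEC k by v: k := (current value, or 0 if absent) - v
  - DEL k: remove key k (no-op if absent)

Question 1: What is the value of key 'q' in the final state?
Answer: 8

Derivation:
Track key 'q' through all 12 events:
  event 1 (t=2: INC q by 3): q (absent) -> 3
  event 2 (t=11: DEL q): q 3 -> (absent)
  event 3 (t=18: SET r = -10): q unchanged
  event 4 (t=23: SET p = -3): q unchanged
  event 5 (t=28: INC r by 10): q unchanged
  event 6 (t=31: INC q by 8): q (absent) -> 8
  event 7 (t=38: INC q by 7): q 8 -> 15
  event 8 (t=45: SET r = 36): q unchanged
  event 9 (t=49: SET q = 1): q 15 -> 1
  event 10 (t=54: INC q by 7): q 1 -> 8
  event 11 (t=64: INC p by 5): q unchanged
  event 12 (t=73: DEL r): q unchanged
Final: q = 8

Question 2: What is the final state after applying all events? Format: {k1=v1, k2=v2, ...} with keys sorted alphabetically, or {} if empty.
Answer: {p=2, q=8}

Derivation:
  after event 1 (t=2: INC q by 3): {q=3}
  after event 2 (t=11: DEL q): {}
  after event 3 (t=18: SET r = -10): {r=-10}
  after event 4 (t=23: SET p = -3): {p=-3, r=-10}
  after event 5 (t=28: INC r by 10): {p=-3, r=0}
  after event 6 (t=31: INC q by 8): {p=-3, q=8, r=0}
  after event 7 (t=38: INC q by 7): {p=-3, q=15, r=0}
  after event 8 (t=45: SET r = 36): {p=-3, q=15, r=36}
  after event 9 (t=49: SET q = 1): {p=-3, q=1, r=36}
  after event 10 (t=54: INC q by 7): {p=-3, q=8, r=36}
  after event 11 (t=64: INC p by 5): {p=2, q=8, r=36}
  after event 12 (t=73: DEL r): {p=2, q=8}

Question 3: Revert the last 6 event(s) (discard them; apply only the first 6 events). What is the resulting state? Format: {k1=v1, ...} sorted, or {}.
Answer: {p=-3, q=8, r=0}

Derivation:
Keep first 6 events (discard last 6):
  after event 1 (t=2: INC q by 3): {q=3}
  after event 2 (t=11: DEL q): {}
  after event 3 (t=18: SET r = -10): {r=-10}
  after event 4 (t=23: SET p = -3): {p=-3, r=-10}
  after event 5 (t=28: INC r by 10): {p=-3, r=0}
  after event 6 (t=31: INC q by 8): {p=-3, q=8, r=0}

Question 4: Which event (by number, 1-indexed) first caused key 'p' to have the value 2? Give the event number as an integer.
Answer: 11

Derivation:
Looking for first event where p becomes 2:
  event 4: p = -3
  event 5: p = -3
  event 6: p = -3
  event 7: p = -3
  event 8: p = -3
  event 9: p = -3
  event 10: p = -3
  event 11: p -3 -> 2  <-- first match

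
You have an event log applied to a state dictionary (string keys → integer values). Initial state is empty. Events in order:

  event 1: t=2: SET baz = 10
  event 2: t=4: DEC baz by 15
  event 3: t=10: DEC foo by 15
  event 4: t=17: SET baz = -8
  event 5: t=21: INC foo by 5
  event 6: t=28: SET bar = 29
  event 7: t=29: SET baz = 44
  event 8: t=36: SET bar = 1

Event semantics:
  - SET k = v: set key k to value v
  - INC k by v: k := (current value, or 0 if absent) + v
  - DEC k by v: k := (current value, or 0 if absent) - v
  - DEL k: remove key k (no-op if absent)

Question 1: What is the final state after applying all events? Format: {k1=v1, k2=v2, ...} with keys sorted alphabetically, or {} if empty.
  after event 1 (t=2: SET baz = 10): {baz=10}
  after event 2 (t=4: DEC baz by 15): {baz=-5}
  after event 3 (t=10: DEC foo by 15): {baz=-5, foo=-15}
  after event 4 (t=17: SET baz = -8): {baz=-8, foo=-15}
  after event 5 (t=21: INC foo by 5): {baz=-8, foo=-10}
  after event 6 (t=28: SET bar = 29): {bar=29, baz=-8, foo=-10}
  after event 7 (t=29: SET baz = 44): {bar=29, baz=44, foo=-10}
  after event 8 (t=36: SET bar = 1): {bar=1, baz=44, foo=-10}

Answer: {bar=1, baz=44, foo=-10}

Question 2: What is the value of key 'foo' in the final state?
Answer: -10

Derivation:
Track key 'foo' through all 8 events:
  event 1 (t=2: SET baz = 10): foo unchanged
  event 2 (t=4: DEC baz by 15): foo unchanged
  event 3 (t=10: DEC foo by 15): foo (absent) -> -15
  event 4 (t=17: SET baz = -8): foo unchanged
  event 5 (t=21: INC foo by 5): foo -15 -> -10
  event 6 (t=28: SET bar = 29): foo unchanged
  event 7 (t=29: SET baz = 44): foo unchanged
  event 8 (t=36: SET bar = 1): foo unchanged
Final: foo = -10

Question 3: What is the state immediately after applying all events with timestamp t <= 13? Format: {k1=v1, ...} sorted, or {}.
Answer: {baz=-5, foo=-15}

Derivation:
Apply events with t <= 13 (3 events):
  after event 1 (t=2: SET baz = 10): {baz=10}
  after event 2 (t=4: DEC baz by 15): {baz=-5}
  after event 3 (t=10: DEC foo by 15): {baz=-5, foo=-15}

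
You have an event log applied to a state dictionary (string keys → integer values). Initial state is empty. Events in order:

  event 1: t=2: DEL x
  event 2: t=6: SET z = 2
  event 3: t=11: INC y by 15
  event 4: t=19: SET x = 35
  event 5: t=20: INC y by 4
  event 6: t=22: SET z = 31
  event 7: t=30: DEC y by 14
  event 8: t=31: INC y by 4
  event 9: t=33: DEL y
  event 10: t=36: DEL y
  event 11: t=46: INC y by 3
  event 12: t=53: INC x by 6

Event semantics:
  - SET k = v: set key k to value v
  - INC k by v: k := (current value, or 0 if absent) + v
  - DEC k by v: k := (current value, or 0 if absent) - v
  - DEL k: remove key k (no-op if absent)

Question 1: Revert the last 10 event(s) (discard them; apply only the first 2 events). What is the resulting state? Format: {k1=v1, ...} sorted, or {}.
Keep first 2 events (discard last 10):
  after event 1 (t=2: DEL x): {}
  after event 2 (t=6: SET z = 2): {z=2}

Answer: {z=2}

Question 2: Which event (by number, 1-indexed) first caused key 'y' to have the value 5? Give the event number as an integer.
Looking for first event where y becomes 5:
  event 3: y = 15
  event 4: y = 15
  event 5: y = 19
  event 6: y = 19
  event 7: y 19 -> 5  <-- first match

Answer: 7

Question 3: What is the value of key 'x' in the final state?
Track key 'x' through all 12 events:
  event 1 (t=2: DEL x): x (absent) -> (absent)
  event 2 (t=6: SET z = 2): x unchanged
  event 3 (t=11: INC y by 15): x unchanged
  event 4 (t=19: SET x = 35): x (absent) -> 35
  event 5 (t=20: INC y by 4): x unchanged
  event 6 (t=22: SET z = 31): x unchanged
  event 7 (t=30: DEC y by 14): x unchanged
  event 8 (t=31: INC y by 4): x unchanged
  event 9 (t=33: DEL y): x unchanged
  event 10 (t=36: DEL y): x unchanged
  event 11 (t=46: INC y by 3): x unchanged
  event 12 (t=53: INC x by 6): x 35 -> 41
Final: x = 41

Answer: 41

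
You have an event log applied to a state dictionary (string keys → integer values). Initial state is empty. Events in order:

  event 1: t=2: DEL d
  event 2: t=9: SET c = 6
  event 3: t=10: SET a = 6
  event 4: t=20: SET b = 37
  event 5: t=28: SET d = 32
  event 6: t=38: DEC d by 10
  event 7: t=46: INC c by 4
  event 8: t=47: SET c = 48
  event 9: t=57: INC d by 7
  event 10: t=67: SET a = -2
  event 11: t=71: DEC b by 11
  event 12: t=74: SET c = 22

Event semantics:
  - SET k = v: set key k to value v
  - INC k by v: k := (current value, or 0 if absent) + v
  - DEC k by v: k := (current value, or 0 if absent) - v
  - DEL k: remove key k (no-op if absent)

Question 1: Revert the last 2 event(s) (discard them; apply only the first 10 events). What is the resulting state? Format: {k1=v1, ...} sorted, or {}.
Answer: {a=-2, b=37, c=48, d=29}

Derivation:
Keep first 10 events (discard last 2):
  after event 1 (t=2: DEL d): {}
  after event 2 (t=9: SET c = 6): {c=6}
  after event 3 (t=10: SET a = 6): {a=6, c=6}
  after event 4 (t=20: SET b = 37): {a=6, b=37, c=6}
  after event 5 (t=28: SET d = 32): {a=6, b=37, c=6, d=32}
  after event 6 (t=38: DEC d by 10): {a=6, b=37, c=6, d=22}
  after event 7 (t=46: INC c by 4): {a=6, b=37, c=10, d=22}
  after event 8 (t=47: SET c = 48): {a=6, b=37, c=48, d=22}
  after event 9 (t=57: INC d by 7): {a=6, b=37, c=48, d=29}
  after event 10 (t=67: SET a = -2): {a=-2, b=37, c=48, d=29}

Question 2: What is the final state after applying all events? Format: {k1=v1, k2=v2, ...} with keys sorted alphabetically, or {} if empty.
Answer: {a=-2, b=26, c=22, d=29}

Derivation:
  after event 1 (t=2: DEL d): {}
  after event 2 (t=9: SET c = 6): {c=6}
  after event 3 (t=10: SET a = 6): {a=6, c=6}
  after event 4 (t=20: SET b = 37): {a=6, b=37, c=6}
  after event 5 (t=28: SET d = 32): {a=6, b=37, c=6, d=32}
  after event 6 (t=38: DEC d by 10): {a=6, b=37, c=6, d=22}
  after event 7 (t=46: INC c by 4): {a=6, b=37, c=10, d=22}
  after event 8 (t=47: SET c = 48): {a=6, b=37, c=48, d=22}
  after event 9 (t=57: INC d by 7): {a=6, b=37, c=48, d=29}
  after event 10 (t=67: SET a = -2): {a=-2, b=37, c=48, d=29}
  after event 11 (t=71: DEC b by 11): {a=-2, b=26, c=48, d=29}
  after event 12 (t=74: SET c = 22): {a=-2, b=26, c=22, d=29}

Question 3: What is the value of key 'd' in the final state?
Answer: 29

Derivation:
Track key 'd' through all 12 events:
  event 1 (t=2: DEL d): d (absent) -> (absent)
  event 2 (t=9: SET c = 6): d unchanged
  event 3 (t=10: SET a = 6): d unchanged
  event 4 (t=20: SET b = 37): d unchanged
  event 5 (t=28: SET d = 32): d (absent) -> 32
  event 6 (t=38: DEC d by 10): d 32 -> 22
  event 7 (t=46: INC c by 4): d unchanged
  event 8 (t=47: SET c = 48): d unchanged
  event 9 (t=57: INC d by 7): d 22 -> 29
  event 10 (t=67: SET a = -2): d unchanged
  event 11 (t=71: DEC b by 11): d unchanged
  event 12 (t=74: SET c = 22): d unchanged
Final: d = 29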